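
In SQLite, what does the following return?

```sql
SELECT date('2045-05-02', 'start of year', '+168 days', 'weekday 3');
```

`start of year` rewinds 2045-05-02 to 2045-01-01.
Applying '+168 days' to 2045-01-01: counting 168 days forward gives 2045-06-18.
`weekday 3` advances to the next Wednesday; 2045-06-18 is a Sunday, so it moves forward to 2045-06-21.

2045-06-21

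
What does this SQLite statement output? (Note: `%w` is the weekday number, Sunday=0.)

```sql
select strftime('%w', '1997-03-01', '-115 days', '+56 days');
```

3

First apply '-115 days', '+56 days': 1997-03-01 → 1997-01-01.
1997-01-01 is a Wednesday; with Sunday=0 that is 3.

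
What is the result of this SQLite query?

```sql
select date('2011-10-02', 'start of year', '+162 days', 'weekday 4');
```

2011-06-16

`start of year` rewinds 2011-10-02 to 2011-01-01.
Applying '+162 days' to 2011-01-01: counting 162 days forward gives 2011-06-12.
`weekday 4` advances to the next Thursday; 2011-06-12 is a Sunday, so it moves forward to 2011-06-16.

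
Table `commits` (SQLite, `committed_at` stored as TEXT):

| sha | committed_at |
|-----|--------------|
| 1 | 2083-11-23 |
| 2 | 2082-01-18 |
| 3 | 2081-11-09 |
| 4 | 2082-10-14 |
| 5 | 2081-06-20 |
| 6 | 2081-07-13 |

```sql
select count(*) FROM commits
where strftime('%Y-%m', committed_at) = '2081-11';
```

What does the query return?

Rows with year-month 2081-11: 2081-11-09 → 1.

1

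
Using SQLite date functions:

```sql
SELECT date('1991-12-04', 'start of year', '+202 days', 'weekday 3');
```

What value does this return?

`start of year` rewinds 1991-12-04 to 1991-01-01.
Applying '+202 days' to 1991-01-01: counting 202 days forward gives 1991-07-22.
`weekday 3` advances to the next Wednesday; 1991-07-22 is a Monday, so it moves forward to 1991-07-24.

1991-07-24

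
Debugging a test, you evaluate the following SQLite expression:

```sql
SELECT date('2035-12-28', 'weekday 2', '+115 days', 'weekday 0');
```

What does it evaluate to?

`weekday 2` advances to the next Tuesday; 2035-12-28 is a Friday, so it moves forward to 2036-01-01.
Applying '+115 days' to 2036-01-01: counting 115 days forward gives 2036-04-25.
`weekday 0` advances to the next Sunday; 2036-04-25 is a Friday, so it moves forward to 2036-04-27.

2036-04-27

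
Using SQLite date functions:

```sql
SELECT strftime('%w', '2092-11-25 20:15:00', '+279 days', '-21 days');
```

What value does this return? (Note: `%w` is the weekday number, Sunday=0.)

1

First apply '+279 days', '-21 days': 2092-11-25 20:15:00 → 2093-08-10 20:15:00.
2093-08-10 is a Monday; with Sunday=0 that is 1.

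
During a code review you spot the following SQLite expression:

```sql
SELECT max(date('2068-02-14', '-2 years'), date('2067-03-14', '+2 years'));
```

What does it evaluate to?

2069-03-14

date('2068-02-14', '-2 years') → 2066-02-14.
date('2067-03-14', '+2 years') → 2069-03-14.
Later of the two is 2069-03-14.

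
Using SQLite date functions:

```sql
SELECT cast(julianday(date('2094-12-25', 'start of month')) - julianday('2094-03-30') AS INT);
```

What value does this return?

`start of month` rewinds 2094-12-25 to 2094-12-01.
1 day remains in March 2094 after the 30th (31 − 30).
Full months from April 2094 through November 2094 contribute their day counts.
Then 1 day into December 2094.
Total: 1 + 30 + 31 + 30 + 31 + 31 + 30 + 31 + 30 + 1 = 246.

246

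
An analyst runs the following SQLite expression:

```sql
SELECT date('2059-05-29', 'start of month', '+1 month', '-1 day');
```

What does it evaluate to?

`start of month` rewinds 2059-05-29 to 2059-05-01.
Adding +1 month to 2059-05-01 gives 2059-06-01.
Going back 1 day from 2059-06-01 reaches 2059-05-31 (last day of May, 31 days).

2059-05-31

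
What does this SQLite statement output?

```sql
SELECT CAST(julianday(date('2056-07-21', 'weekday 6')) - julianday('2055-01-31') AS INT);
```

`weekday 6` advances to the next Saturday; 2056-07-21 is a Friday, so it moves forward to 2056-07-22.
0 days remain in January 2055 after the 31st (31 − 31).
Full months from February 2055 through June 2056 contribute their day counts.
Then 22 days into July 2056.
Total: 0 + 28 + 31 + 30 + 31 + 30 + 31 + 31 + 30 + 31 + 30 + 31 + 31 + 29 + 31 + 30 + 31 + 30 + 22 = 538.

538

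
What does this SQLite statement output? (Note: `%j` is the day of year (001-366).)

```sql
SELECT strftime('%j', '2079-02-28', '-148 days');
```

276

First apply '-148 days': 2079-02-28 → 2078-10-03.
Day-of-year for 2078-10-03: days since 2078-01-01 inclusive = 276, zero-padded to 276.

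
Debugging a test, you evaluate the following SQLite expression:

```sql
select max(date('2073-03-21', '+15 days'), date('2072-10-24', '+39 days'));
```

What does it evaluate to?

date('2073-03-21', '+15 days') → 2073-04-05.
date('2072-10-24', '+39 days') → 2072-12-02.
Later of the two is 2073-04-05.

2073-04-05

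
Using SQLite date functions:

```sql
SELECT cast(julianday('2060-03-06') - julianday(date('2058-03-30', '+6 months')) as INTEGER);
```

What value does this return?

Adding +6 months to 2058-03-30 gives 2058-09-30.
0 days remain in September 2058 after the 30th (30 − 30).
Full months from October 2058 through February 2060 contribute their day counts.
Then 6 days into March 2060.
Total: 0 + 31 + 30 + 31 + 31 + 28 + 31 + 30 + 31 + 30 + 31 + 31 + 30 + 31 + 30 + 31 + 31 + 29 + 6 = 523.

523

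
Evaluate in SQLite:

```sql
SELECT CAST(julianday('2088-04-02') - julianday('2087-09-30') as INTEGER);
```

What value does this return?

185

0 days remain in September 2087 after the 30th (30 − 30).
Full months from October 2087 through March 2088 contribute their day counts.
Then 2 days into April 2088.
Total: 0 + 31 + 30 + 31 + 31 + 29 + 31 + 2 = 185.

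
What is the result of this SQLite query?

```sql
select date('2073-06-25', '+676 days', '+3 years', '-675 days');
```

Applying '+676 days' to 2073-06-25: counting 676 days forward gives 2075-05-02.
Adding +3 years to 2075-05-02 gives 2078-05-02.
Applying '-675 days' to 2078-05-02: counting 675 days back gives 2076-06-26.

2076-06-26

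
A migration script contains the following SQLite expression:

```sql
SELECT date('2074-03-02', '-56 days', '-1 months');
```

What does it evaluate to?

Applying '-56 days' to 2074-03-02: counting 56 days back gives 2074-01-05.
Adding -1 month to 2074-01-05 gives 2073-12-05.

2073-12-05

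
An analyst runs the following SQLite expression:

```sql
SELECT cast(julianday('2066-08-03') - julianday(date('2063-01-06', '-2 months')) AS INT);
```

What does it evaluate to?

1366

Adding -2 months to 2063-01-06 gives 2062-11-06.
24 days remain in November 2062 after the 6th (30 − 6).
Full months from December 2062 through July 2066 contribute their day counts.
Then 3 days into August 2066.
Total: 24 + 31 + 31 + 28 + 31 + 30 + 31 + 30 + 31 + 31 + 30 + 31 + 30 + 31 + 31 + 29 + 31 + 30 + 31 + 30 + 31 + 31 + 30 + 31 + 30 + 31 + 31 + 28 + 31 + 30 + 31 + 30 + 31 + 31 + 30 + 31 + 30 + 31 + 31 + 28 + 31 + 30 + 31 + 30 + 31 + 3 = 1366.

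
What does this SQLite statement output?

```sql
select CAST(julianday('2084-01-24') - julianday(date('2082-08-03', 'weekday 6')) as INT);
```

`weekday 6` advances to the next Saturday; 2082-08-03 is a Monday, so it moves forward to 2082-08-08.
23 days remain in August 2082 after the 8th (31 − 8).
Full months from September 2082 through December 2083 contribute their day counts.
Then 24 days into January 2084.
Total: 23 + 30 + 31 + 30 + 31 + 31 + 28 + 31 + 30 + 31 + 30 + 31 + 31 + 30 + 31 + 30 + 31 + 24 = 534.

534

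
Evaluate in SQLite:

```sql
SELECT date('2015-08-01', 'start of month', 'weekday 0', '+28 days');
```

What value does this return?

`start of month` rewinds 2015-08-01 to 2015-08-01.
`weekday 0` advances to the next Sunday; 2015-08-01 is a Saturday, so it moves forward to 2015-08-02.
Advancing 28 more days within August lands on 2015-08-30.

2015-08-30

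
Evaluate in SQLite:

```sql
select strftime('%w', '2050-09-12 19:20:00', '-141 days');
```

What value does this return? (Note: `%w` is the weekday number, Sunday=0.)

0

First apply '-141 days': 2050-09-12 19:20:00 → 2050-04-24 19:20:00.
2050-04-24 is a Sunday; with Sunday=0 that is 0.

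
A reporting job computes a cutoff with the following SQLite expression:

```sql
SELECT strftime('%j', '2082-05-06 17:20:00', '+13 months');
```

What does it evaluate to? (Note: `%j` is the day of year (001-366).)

157

First apply '+13 months': 2082-05-06 17:20:00 → 2083-06-06 17:20:00.
Day-of-year for 2083-06-06: days since 2083-01-01 inclusive = 157, zero-padded to 157.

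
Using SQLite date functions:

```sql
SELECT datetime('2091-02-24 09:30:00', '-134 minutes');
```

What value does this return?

134 minutes = 2h 14m; -134 minutes from 2091-02-24 09:30:00 is 2091-02-24 07:16:00.

2091-02-24 07:16:00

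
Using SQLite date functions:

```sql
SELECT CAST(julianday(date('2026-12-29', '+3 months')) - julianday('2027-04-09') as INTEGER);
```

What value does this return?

Adding +3 months to 2026-12-29 gives 2027-03-29.
2 days remain in March 2027 after the 29th (31 − 29).
Then 9 days into April 2027.
Total: 2 + 9 = 11.
The subtraction is earlier − later, so the result is −11 → -11.

-11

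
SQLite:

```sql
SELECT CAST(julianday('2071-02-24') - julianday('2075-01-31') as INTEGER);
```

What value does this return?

-1437

4 days remain in February 2071 after the 24th (28 − 24).
Full months from March 2071 through December 2074 contribute their day counts.
Then 31 days into January 2075.
Total: 4 + 31 + 30 + 31 + 30 + 31 + 31 + 30 + 31 + 30 + 31 + 31 + 29 + 31 + 30 + 31 + 30 + 31 + 31 + 30 + 31 + 30 + 31 + 31 + 28 + 31 + 30 + 31 + 30 + 31 + 31 + 30 + 31 + 30 + 31 + 31 + 28 + 31 + 30 + 31 + 30 + 31 + 31 + 30 + 31 + 30 + 31 + 31 = 1437.
The subtraction is earlier − later, so the result is −1437 → -1437.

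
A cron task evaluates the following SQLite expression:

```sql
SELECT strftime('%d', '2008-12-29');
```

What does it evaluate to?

29

`%d` extracts the 2-digit day of month: 29.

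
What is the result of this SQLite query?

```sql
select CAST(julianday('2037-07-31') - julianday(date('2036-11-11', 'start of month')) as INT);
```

`start of month` rewinds 2036-11-11 to 2036-11-01.
29 days remain in November 2036 after the 1st (30 − 1).
Full months from December 2036 through June 2037 contribute their day counts.
Then 31 days into July 2037.
Total: 29 + 31 + 31 + 28 + 31 + 30 + 31 + 30 + 31 = 272.

272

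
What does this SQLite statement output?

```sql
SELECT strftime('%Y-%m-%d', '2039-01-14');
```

2039-01-14

`%Y-%m-%d` extracts the ISO date: 2039-01-14.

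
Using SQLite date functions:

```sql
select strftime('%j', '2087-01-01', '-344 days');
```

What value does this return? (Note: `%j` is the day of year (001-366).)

First apply '-344 days': 2087-01-01 → 2086-01-22.
Day-of-year for 2086-01-22: days since 2086-01-01 inclusive = 22, zero-padded to 022.

022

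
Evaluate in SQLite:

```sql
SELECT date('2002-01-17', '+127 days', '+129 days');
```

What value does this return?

2002-09-30

Applying '+127 days' to 2002-01-17: counting 127 days forward gives 2002-05-24.
Applying '+129 days' to 2002-05-24: counting 129 days forward gives 2002-09-30.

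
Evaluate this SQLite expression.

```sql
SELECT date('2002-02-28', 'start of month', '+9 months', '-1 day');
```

2002-10-31

`start of month` rewinds 2002-02-28 to 2002-02-01.
Adding +9 months to 2002-02-01 gives 2002-11-01.
Going back 1 day from 2002-11-01 reaches 2002-10-31 (last day of October, 31 days).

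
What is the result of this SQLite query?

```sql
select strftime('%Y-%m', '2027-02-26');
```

2027-02

`%Y-%m` extracts the year-month: 2027-02.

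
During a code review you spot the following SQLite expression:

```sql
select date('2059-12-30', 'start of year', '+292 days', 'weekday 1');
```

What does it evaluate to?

`start of year` rewinds 2059-12-30 to 2059-01-01.
Applying '+292 days' to 2059-01-01: counting 292 days forward gives 2059-10-20.
`weekday 1` advances to the next Monday; 2059-10-20 is already a Monday, so it stays at 2059-10-20.

2059-10-20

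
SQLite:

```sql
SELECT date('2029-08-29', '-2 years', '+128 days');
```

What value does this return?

2028-01-04

Adding -2 years to 2029-08-29 gives 2027-08-29.
Applying '+128 days' to 2027-08-29: counting 128 days forward gives 2028-01-04.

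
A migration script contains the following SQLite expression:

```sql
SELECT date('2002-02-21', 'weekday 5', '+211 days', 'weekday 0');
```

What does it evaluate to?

`weekday 5` advances to the next Friday; 2002-02-21 is a Thursday, so it moves forward to 2002-02-22.
Applying '+211 days' to 2002-02-22: counting 211 days forward gives 2002-09-21.
`weekday 0` advances to the next Sunday; 2002-09-21 is a Saturday, so it moves forward to 2002-09-22.

2002-09-22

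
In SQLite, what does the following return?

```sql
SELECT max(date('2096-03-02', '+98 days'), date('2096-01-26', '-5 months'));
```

date('2096-03-02', '+98 days') → 2096-06-08.
date('2096-01-26', '-5 months') → 2095-08-26.
Later of the two is 2096-06-08.

2096-06-08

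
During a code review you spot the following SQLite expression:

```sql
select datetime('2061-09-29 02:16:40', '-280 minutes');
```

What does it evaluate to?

2061-09-28 21:36:40

280 minutes = 4h 40m; -280 minutes from 2061-09-29 02:16:40 is 2061-09-28 21:36:40 (crosses midnight).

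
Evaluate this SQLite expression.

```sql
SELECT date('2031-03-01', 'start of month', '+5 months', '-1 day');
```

`start of month` rewinds 2031-03-01 to 2031-03-01.
Adding +5 months to 2031-03-01 gives 2031-08-01.
Going back 1 day from 2031-08-01 reaches 2031-07-31 (last day of July, 31 days).

2031-07-31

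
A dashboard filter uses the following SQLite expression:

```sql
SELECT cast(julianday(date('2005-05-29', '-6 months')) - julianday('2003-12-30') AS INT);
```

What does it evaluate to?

335

Adding -6 months to 2005-05-29 gives 2004-11-29.
1 day remains in December 2003 after the 30th (31 − 30).
Full months from January 2004 through October 2004 contribute their day counts.
Then 29 days into November 2004.
Total: 1 + 31 + 29 + 31 + 30 + 31 + 30 + 31 + 31 + 30 + 31 + 29 = 335.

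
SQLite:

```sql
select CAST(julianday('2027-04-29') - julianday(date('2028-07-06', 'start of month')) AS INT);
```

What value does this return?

-429

`start of month` rewinds 2028-07-06 to 2028-07-01.
1 day remains in April 2027 after the 29th (30 − 29).
Full months from May 2027 through June 2028 contribute their day counts.
Then 1 day into July 2028.
Total: 1 + 31 + 30 + 31 + 31 + 30 + 31 + 30 + 31 + 31 + 29 + 31 + 30 + 31 + 30 + 1 = 429.
The subtraction is earlier − later, so the result is −429 → -429.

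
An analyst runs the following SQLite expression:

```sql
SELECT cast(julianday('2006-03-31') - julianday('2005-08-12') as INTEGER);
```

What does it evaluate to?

231

19 days remain in August 2005 after the 12th (31 − 12).
Full months from September 2005 through February 2006 contribute their day counts.
Then 31 days into March 2006.
Total: 19 + 30 + 31 + 30 + 31 + 31 + 28 + 31 = 231.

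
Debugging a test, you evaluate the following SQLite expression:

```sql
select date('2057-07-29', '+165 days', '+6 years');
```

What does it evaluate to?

Applying '+165 days' to 2057-07-29: counting 165 days forward gives 2058-01-10.
Adding +6 years to 2058-01-10 gives 2064-01-10.

2064-01-10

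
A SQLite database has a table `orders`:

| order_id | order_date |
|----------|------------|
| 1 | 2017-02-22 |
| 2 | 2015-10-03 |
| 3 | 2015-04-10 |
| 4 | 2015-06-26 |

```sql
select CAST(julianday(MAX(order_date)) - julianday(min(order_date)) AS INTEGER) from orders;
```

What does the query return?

684

MIN = 2015-04-10, MAX = 2017-02-22.
20 days remain in April 2015 after the 10th (30 − 10).
Full months from May 2015 through January 2017 contribute their day counts.
Then 22 days into February 2017.
Total: 20 + 31 + 30 + 31 + 31 + 30 + 31 + 30 + 31 + 31 + 29 + 31 + 30 + 31 + 30 + 31 + 31 + 30 + 31 + 30 + 31 + 31 + 22 = 684.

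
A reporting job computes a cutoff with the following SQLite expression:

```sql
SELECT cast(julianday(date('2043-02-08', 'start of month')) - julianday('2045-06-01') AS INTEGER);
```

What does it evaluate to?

-851

`start of month` rewinds 2043-02-08 to 2043-02-01.
27 days remain in February 2043 after the 1st (28 − 1).
Full months from March 2043 through May 2045 contribute their day counts.
Then 1 day into June 2045.
Total: 27 + 31 + 30 + 31 + 30 + 31 + 31 + 30 + 31 + 30 + 31 + 31 + 29 + 31 + 30 + 31 + 30 + 31 + 31 + 30 + 31 + 30 + 31 + 31 + 28 + 31 + 30 + 31 + 1 = 851.
The subtraction is earlier − later, so the result is −851 → -851.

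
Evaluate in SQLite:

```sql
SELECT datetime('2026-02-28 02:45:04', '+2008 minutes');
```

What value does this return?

2008 minutes = 33h 28m; +2008 minutes from 2026-02-28 02:45:04 is 2026-03-01 12:13:04 (crosses midnight).

2026-03-01 12:13:04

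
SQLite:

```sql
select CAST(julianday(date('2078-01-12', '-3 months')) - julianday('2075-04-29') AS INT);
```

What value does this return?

Adding -3 months to 2078-01-12 gives 2077-10-12.
1 day remains in April 2075 after the 29th (30 − 29).
Full months from May 2075 through September 2077 contribute their day counts.
Then 12 days into October 2077.
Total: 1 + 31 + 30 + 31 + 31 + 30 + 31 + 30 + 31 + 31 + 29 + 31 + 30 + 31 + 30 + 31 + 31 + 30 + 31 + 30 + 31 + 31 + 28 + 31 + 30 + 31 + 30 + 31 + 31 + 30 + 12 = 897.

897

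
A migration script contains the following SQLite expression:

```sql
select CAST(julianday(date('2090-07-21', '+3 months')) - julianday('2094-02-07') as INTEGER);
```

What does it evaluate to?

Adding +3 months to 2090-07-21 gives 2090-10-21.
10 days remain in October 2090 after the 21st (31 − 21).
Full months from November 2090 through January 2094 contribute their day counts.
Then 7 days into February 2094.
Total: 10 + 30 + 31 + 31 + 28 + 31 + 30 + 31 + 30 + 31 + 31 + 30 + 31 + 30 + 31 + 31 + 29 + 31 + 30 + 31 + 30 + 31 + 31 + 30 + 31 + 30 + 31 + 31 + 28 + 31 + 30 + 31 + 30 + 31 + 31 + 30 + 31 + 30 + 31 + 31 + 7 = 1205.
The subtraction is earlier − later, so the result is −1205 → -1205.

-1205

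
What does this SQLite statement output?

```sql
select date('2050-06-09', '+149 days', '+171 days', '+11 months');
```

Applying '+149 days' to 2050-06-09: counting 149 days forward gives 2050-11-05.
Applying '+171 days' to 2050-11-05: counting 171 days forward gives 2051-04-25.
Adding +11 months to 2051-04-25 gives 2052-03-25.

2052-03-25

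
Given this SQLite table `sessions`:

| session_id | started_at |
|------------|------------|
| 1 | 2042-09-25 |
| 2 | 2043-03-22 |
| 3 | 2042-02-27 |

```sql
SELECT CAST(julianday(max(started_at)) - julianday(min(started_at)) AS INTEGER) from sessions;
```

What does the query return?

MIN = 2042-02-27, MAX = 2043-03-22.
1 day remains in February 2042 after the 27th (28 − 27).
Full months from March 2042 through February 2043 contribute their day counts.
Then 22 days into March 2043.
Total: 1 + 31 + 30 + 31 + 30 + 31 + 31 + 30 + 31 + 30 + 31 + 31 + 28 + 22 = 388.

388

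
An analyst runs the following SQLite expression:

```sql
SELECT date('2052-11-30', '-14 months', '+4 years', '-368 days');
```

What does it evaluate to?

2054-09-27

Adding -14 months to 2052-11-30 gives 2051-09-30.
Adding +4 years to 2051-09-30 gives 2055-09-30.
Applying '-368 days' to 2055-09-30: counting 368 days back gives 2054-09-27.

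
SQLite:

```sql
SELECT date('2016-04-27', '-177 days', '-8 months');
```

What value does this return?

Applying '-177 days' to 2016-04-27: counting 177 days back gives 2015-11-02.
Adding -8 months to 2015-11-02 gives 2015-03-02.

2015-03-02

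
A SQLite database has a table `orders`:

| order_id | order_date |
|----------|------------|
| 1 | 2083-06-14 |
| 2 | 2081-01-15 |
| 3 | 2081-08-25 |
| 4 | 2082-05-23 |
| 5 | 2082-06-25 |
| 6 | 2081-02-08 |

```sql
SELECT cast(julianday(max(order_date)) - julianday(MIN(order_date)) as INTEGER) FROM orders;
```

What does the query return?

880

MIN = 2081-01-15, MAX = 2083-06-14.
16 days remain in January 2081 after the 15th (31 − 15).
Full months from February 2081 through May 2083 contribute their day counts.
Then 14 days into June 2083.
Total: 16 + 28 + 31 + 30 + 31 + 30 + 31 + 31 + 30 + 31 + 30 + 31 + 31 + 28 + 31 + 30 + 31 + 30 + 31 + 31 + 30 + 31 + 30 + 31 + 31 + 28 + 31 + 30 + 31 + 14 = 880.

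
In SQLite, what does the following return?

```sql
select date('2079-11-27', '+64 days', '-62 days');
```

Applying '+64 days' to 2079-11-27: counting 64 days forward gives 2080-01-30.
Applying '-62 days' to 2080-01-30: counting 62 days back gives 2079-11-29.

2079-11-29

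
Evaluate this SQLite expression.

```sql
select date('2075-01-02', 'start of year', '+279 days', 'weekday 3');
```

`start of year` rewinds 2075-01-02 to 2075-01-01.
Applying '+279 days' to 2075-01-01: counting 279 days forward gives 2075-10-07.
`weekday 3` advances to the next Wednesday; 2075-10-07 is a Monday, so it moves forward to 2075-10-09.

2075-10-09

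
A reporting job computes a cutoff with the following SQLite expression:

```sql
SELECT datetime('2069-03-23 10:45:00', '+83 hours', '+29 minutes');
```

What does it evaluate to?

+83 hours from 2069-03-23 10:45:00 is 2069-03-26 21:45:00 (crosses midnight).
+29 minutes from 2069-03-26 21:45:00 is 2069-03-26 22:14:00.

2069-03-26 22:14:00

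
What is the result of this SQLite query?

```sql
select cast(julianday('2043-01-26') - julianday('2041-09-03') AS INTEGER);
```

510

27 days remain in September 2041 after the 3rd (30 − 3).
Full months from October 2041 through December 2042 contribute their day counts.
Then 26 days into January 2043.
Total: 27 + 31 + 30 + 31 + 31 + 28 + 31 + 30 + 31 + 30 + 31 + 31 + 30 + 31 + 30 + 31 + 26 = 510.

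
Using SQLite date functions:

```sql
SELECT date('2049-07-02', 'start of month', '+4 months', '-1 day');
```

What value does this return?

2049-10-31

`start of month` rewinds 2049-07-02 to 2049-07-01.
Adding +4 months to 2049-07-01 gives 2049-11-01.
Going back 1 day from 2049-11-01 reaches 2049-10-31 (last day of October, 31 days).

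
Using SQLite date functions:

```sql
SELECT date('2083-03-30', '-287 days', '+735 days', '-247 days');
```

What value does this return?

Applying '-287 days' to 2083-03-30: counting 287 days back gives 2082-06-16.
Applying '+735 days' to 2082-06-16: counting 735 days forward gives 2084-06-20.
Applying '-247 days' to 2084-06-20: counting 247 days back gives 2083-10-17.

2083-10-17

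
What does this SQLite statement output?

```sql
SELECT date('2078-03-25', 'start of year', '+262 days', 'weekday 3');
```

2078-09-21

`start of year` rewinds 2078-03-25 to 2078-01-01.
Applying '+262 days' to 2078-01-01: counting 262 days forward gives 2078-09-20.
`weekday 3` advances to the next Wednesday; 2078-09-20 is a Tuesday, so it moves forward to 2078-09-21.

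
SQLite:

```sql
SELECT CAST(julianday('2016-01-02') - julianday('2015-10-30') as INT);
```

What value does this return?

1 day remains in October 2015 after the 30th (31 − 30).
November 2015: 30 days.
December 2015: 31 days.
Then 2 days into January 2016.
Total: 1 + 30 + 31 + 2 = 64.

64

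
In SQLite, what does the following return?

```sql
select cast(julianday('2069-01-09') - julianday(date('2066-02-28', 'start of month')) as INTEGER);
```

1073

`start of month` rewinds 2066-02-28 to 2066-02-01.
27 days remain in February 2066 after the 1st (28 − 1).
Full months from March 2066 through December 2068 contribute their day counts.
Then 9 days into January 2069.
Total: 27 + 31 + 30 + 31 + 30 + 31 + 31 + 30 + 31 + 30 + 31 + 31 + 28 + 31 + 30 + 31 + 30 + 31 + 31 + 30 + 31 + 30 + 31 + 31 + 29 + 31 + 30 + 31 + 30 + 31 + 31 + 30 + 31 + 30 + 31 + 9 = 1073.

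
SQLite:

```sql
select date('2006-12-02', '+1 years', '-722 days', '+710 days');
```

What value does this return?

Adding +1 year to 2006-12-02 gives 2007-12-02.
Applying '-722 days' to 2007-12-02: counting 722 days back gives 2005-12-10.
Applying '+710 days' to 2005-12-10: counting 710 days forward gives 2007-11-20.

2007-11-20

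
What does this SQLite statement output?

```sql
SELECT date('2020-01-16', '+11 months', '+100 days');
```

2021-03-26

Adding +11 months to 2020-01-16 gives 2020-12-16.
Applying '+100 days' to 2020-12-16: counting 100 days forward gives 2021-03-26.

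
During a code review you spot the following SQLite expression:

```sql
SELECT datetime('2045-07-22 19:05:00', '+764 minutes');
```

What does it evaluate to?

2045-07-23 07:49:00

764 minutes = 12h 44m; +764 minutes from 2045-07-22 19:05:00 is 2045-07-23 07:49:00 (crosses midnight).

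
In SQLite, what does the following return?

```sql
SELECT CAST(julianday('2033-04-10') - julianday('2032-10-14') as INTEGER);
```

178

17 days remain in October 2032 after the 14th (31 − 14).
November 2032: 30 days.
December 2032: 31 days.
January 2033: 31 days.
February 2033: 28 days.
March 2033: 31 days.
Then 10 days into April 2033.
Total: 17 + 30 + 31 + 31 + 28 + 31 + 10 = 178.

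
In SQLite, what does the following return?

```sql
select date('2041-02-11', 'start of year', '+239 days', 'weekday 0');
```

2041-09-01

`start of year` rewinds 2041-02-11 to 2041-01-01.
Applying '+239 days' to 2041-01-01: counting 239 days forward gives 2041-08-28.
`weekday 0` advances to the next Sunday; 2041-08-28 is a Wednesday, so it moves forward to 2041-09-01.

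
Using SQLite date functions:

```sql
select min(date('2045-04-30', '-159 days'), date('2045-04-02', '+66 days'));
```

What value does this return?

2044-11-22

date('2045-04-30', '-159 days') → 2044-11-22.
date('2045-04-02', '+66 days') → 2045-06-07.
Earlier of the two is 2044-11-22.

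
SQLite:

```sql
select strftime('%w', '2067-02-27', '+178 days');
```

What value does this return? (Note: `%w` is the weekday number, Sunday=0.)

First apply '+178 days': 2067-02-27 → 2067-08-24.
2067-08-24 is a Wednesday; with Sunday=0 that is 3.

3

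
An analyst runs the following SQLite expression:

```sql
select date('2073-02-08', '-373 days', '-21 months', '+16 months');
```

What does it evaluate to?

2071-09-01

Applying '-373 days' to 2073-02-08: counting 373 days back gives 2072-02-01.
Adding -21 months to 2072-02-01 gives 2070-05-01.
Adding +16 months to 2070-05-01 gives 2071-09-01.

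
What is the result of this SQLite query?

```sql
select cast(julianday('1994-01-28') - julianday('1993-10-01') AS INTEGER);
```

119

30 days remain in October 1993 after the 1st (31 − 1).
November 1993: 30 days.
December 1993: 31 days.
Then 28 days into January 1994.
Total: 30 + 30 + 31 + 28 = 119.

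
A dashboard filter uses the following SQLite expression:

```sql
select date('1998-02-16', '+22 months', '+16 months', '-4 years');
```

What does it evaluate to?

1997-04-16

Adding +22 months to 1998-02-16 gives 1999-12-16.
Adding +16 months to 1999-12-16 gives 2001-04-16.
Adding -4 years to 2001-04-16 gives 1997-04-16.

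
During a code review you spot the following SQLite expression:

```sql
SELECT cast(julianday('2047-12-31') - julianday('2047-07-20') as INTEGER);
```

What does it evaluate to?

164

11 days remain in July 2047 after the 20th (31 − 20).
August 2047: 31 days.
September 2047: 30 days.
October 2047: 31 days.
November 2047: 30 days.
Then 31 days into December 2047.
Total: 11 + 31 + 30 + 31 + 30 + 31 = 164.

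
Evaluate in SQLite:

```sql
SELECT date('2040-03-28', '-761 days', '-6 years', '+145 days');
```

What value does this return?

Applying '-761 days' to 2040-03-28: counting 761 days back gives 2038-02-26.
Adding -6 years to 2038-02-26 gives 2032-02-26.
Applying '+145 days' to 2032-02-26: counting 145 days forward gives 2032-07-20.

2032-07-20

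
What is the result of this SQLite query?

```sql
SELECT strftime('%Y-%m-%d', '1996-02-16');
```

1996-02-16

`%Y-%m-%d` extracts the ISO date: 1996-02-16.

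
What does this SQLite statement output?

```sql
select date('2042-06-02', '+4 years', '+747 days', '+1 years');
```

Adding +4 years to 2042-06-02 gives 2046-06-02.
Applying '+747 days' to 2046-06-02: counting 747 days forward gives 2048-06-18.
Adding +1 year to 2048-06-18 gives 2049-06-18.

2049-06-18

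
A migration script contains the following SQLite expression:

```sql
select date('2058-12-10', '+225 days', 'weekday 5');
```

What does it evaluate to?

2059-07-25

Applying '+225 days' to 2058-12-10: counting 225 days forward gives 2059-07-23.
`weekday 5` advances to the next Friday; 2059-07-23 is a Wednesday, so it moves forward to 2059-07-25.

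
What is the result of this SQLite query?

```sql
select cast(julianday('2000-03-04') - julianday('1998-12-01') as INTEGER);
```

30 days remain in December 1998 after the 1st (31 − 1).
Full months from January 1999 through February 2000 contribute their day counts.
Then 4 days into March 2000.
Total: 30 + 31 + 28 + 31 + 30 + 31 + 30 + 31 + 31 + 30 + 31 + 30 + 31 + 31 + 29 + 4 = 459.

459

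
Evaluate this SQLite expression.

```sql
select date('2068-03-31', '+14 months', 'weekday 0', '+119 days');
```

2069-09-29

Adding +14 months to 2068-03-31 gives 2069-05-31.
`weekday 0` advances to the next Sunday; 2069-05-31 is a Friday, so it moves forward to 2069-06-02.
Applying '+119 days' to 2069-06-02: counting 119 days forward gives 2069-09-29.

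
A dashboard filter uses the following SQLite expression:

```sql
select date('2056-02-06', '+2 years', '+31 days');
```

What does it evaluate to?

Adding +2 years to 2056-02-06 gives 2058-02-06.
February 2058 has 28 days; 22 remain after the 6th, so 23 days reach 2058-03-01.
Advancing 8 more days within March lands on 2058-03-09.

2058-03-09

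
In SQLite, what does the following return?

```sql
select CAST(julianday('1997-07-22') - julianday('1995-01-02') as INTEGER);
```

932

29 days remain in January 1995 after the 2nd (31 − 2).
Full months from February 1995 through June 1997 contribute their day counts.
Then 22 days into July 1997.
Total: 29 + 28 + 31 + 30 + 31 + 30 + 31 + 31 + 30 + 31 + 30 + 31 + 31 + 29 + 31 + 30 + 31 + 30 + 31 + 31 + 30 + 31 + 30 + 31 + 31 + 28 + 31 + 30 + 31 + 30 + 22 = 932.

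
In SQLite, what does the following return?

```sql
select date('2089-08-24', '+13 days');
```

August 2089 has 31 days; 7 remain after the 24th, so 8 days reach 2089-09-01.
Advancing 5 more days within September lands on 2089-09-06.

2089-09-06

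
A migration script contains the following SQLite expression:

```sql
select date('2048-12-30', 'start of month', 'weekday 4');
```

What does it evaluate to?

`start of month` rewinds 2048-12-30 to 2048-12-01.
`weekday 4` advances to the next Thursday; 2048-12-01 is a Tuesday, so it moves forward to 2048-12-03.

2048-12-03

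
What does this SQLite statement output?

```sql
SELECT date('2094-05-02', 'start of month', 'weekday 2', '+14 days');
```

2094-05-18

`start of month` rewinds 2094-05-02 to 2094-05-01.
`weekday 2` advances to the next Tuesday; 2094-05-01 is a Saturday, so it moves forward to 2094-05-04.
Advancing 14 more days within May lands on 2094-05-18.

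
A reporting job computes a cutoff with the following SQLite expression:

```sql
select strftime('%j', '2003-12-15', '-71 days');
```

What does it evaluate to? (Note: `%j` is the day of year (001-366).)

278

First apply '-71 days': 2003-12-15 → 2003-10-05.
Day-of-year for 2003-10-05: days since 2003-01-01 inclusive = 278, zero-padded to 278.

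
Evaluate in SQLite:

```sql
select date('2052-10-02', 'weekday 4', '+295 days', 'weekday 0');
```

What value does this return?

`weekday 4` advances to the next Thursday; 2052-10-02 is a Wednesday, so it moves forward to 2052-10-03.
Applying '+295 days' to 2052-10-03: counting 295 days forward gives 2053-07-25.
`weekday 0` advances to the next Sunday; 2053-07-25 is a Friday, so it moves forward to 2053-07-27.

2053-07-27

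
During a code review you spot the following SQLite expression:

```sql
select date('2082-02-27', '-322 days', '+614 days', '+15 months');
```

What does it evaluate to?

Applying '-322 days' to 2082-02-27: counting 322 days back gives 2081-04-11.
Applying '+614 days' to 2081-04-11: counting 614 days forward gives 2082-12-16.
Adding +15 months to 2082-12-16 gives 2084-03-16.

2084-03-16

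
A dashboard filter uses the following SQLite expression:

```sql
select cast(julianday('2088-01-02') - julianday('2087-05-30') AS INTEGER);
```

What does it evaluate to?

1 day remains in May 2087 after the 30th (31 − 30).
Full months from June 2087 through December 2087 contribute their day counts.
Then 2 days into January 2088.
Total: 1 + 30 + 31 + 31 + 30 + 31 + 30 + 31 + 2 = 217.

217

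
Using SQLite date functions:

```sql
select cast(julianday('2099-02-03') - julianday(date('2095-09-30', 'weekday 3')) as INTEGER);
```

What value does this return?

1217

`weekday 3` advances to the next Wednesday; 2095-09-30 is a Friday, so it moves forward to 2095-10-05.
26 days remain in October 2095 after the 5th (31 − 5).
Full months from November 2095 through January 2099 contribute their day counts.
Then 3 days into February 2099.
Total: 26 + 30 + 31 + 31 + 29 + 31 + 30 + 31 + 30 + 31 + 31 + 30 + 31 + 30 + 31 + 31 + 28 + 31 + 30 + 31 + 30 + 31 + 31 + 30 + 31 + 30 + 31 + 31 + 28 + 31 + 30 + 31 + 30 + 31 + 31 + 30 + 31 + 30 + 31 + 31 + 3 = 1217.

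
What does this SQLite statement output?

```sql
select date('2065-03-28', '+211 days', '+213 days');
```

2066-05-26

Applying '+211 days' to 2065-03-28: counting 211 days forward gives 2065-10-25.
Applying '+213 days' to 2065-10-25: counting 213 days forward gives 2066-05-26.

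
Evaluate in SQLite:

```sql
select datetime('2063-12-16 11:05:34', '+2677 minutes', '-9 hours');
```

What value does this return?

2677 minutes = 44h 37m; +2677 minutes from 2063-12-16 11:05:34 is 2063-12-18 07:42:34 (crosses midnight).
-9 hours from 2063-12-18 07:42:34 is 2063-12-17 22:42:34 (crosses midnight).

2063-12-17 22:42:34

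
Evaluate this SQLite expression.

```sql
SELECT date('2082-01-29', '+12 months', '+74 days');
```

Adding +12 months to 2082-01-29 gives 2083-01-29.
Applying '+74 days' to 2083-01-29: counting 74 days forward gives 2083-04-13.

2083-04-13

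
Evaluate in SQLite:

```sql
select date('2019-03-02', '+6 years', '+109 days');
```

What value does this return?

2025-06-19

Adding +6 years to 2019-03-02 gives 2025-03-02.
Applying '+109 days' to 2025-03-02: counting 109 days forward gives 2025-06-19.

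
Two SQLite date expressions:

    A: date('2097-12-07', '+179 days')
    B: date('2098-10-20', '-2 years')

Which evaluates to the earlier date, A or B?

B

A = 2098-06-04.
B = 2096-10-20.
B is earlier.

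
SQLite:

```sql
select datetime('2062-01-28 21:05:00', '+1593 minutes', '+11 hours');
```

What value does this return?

2062-01-30 10:38:00

1593 minutes = 26h 33m; +1593 minutes from 2062-01-28 21:05:00 is 2062-01-29 23:38:00 (crosses midnight).
+11 hours from 2062-01-29 23:38:00 is 2062-01-30 10:38:00 (crosses midnight).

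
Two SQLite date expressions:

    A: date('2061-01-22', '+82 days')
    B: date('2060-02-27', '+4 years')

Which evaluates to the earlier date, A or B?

A = 2061-04-14.
B = 2064-02-27.
A is earlier.

A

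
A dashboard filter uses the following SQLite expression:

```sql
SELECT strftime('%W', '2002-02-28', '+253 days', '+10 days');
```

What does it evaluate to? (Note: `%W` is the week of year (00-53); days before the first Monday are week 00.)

First apply '+253 days', '+10 days': 2002-02-28 → 2002-11-18.
2002-11-18 is a Monday. SQLite's %W counts Mondays since the year started; the result is 46.

46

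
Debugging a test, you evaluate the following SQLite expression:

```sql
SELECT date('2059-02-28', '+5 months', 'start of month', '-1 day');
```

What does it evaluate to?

Adding +5 months to 2059-02-28 gives 2059-07-28.
`start of month` rewinds 2059-07-28 to 2059-07-01.
Going back 1 day from 2059-07-01 reaches 2059-06-30 (last day of June, 30 days).

2059-06-30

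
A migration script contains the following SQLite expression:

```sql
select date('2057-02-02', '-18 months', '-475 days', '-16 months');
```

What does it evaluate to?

Adding -18 months to 2057-02-02 gives 2055-08-02.
Applying '-475 days' to 2055-08-02: counting 475 days back gives 2054-04-14.
Adding -16 months to 2054-04-14 gives 2052-12-14.

2052-12-14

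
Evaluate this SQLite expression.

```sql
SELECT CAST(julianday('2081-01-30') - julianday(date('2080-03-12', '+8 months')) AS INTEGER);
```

Adding +8 months to 2080-03-12 gives 2080-11-12.
18 days remain in November 2080 after the 12th (30 − 12).
December 2080: 31 days.
Then 30 days into January 2081.
Total: 18 + 31 + 30 = 79.

79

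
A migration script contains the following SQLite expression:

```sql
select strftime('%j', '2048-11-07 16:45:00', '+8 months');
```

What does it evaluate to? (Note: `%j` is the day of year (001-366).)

188

First apply '+8 months': 2048-11-07 16:45:00 → 2049-07-07 16:45:00.
Day-of-year for 2049-07-07: days since 2049-01-01 inclusive = 188, zero-padded to 188.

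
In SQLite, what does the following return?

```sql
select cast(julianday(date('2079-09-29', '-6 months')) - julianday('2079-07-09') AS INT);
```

Adding -6 months to 2079-09-29 gives 2079-03-29.
2 days remain in March 2079 after the 29th (31 − 29).
April 2079: 30 days.
May 2079: 31 days.
June 2079: 30 days.
Then 9 days into July 2079.
Total: 2 + 30 + 31 + 30 + 9 = 102.
The subtraction is earlier − later, so the result is −102 → -102.

-102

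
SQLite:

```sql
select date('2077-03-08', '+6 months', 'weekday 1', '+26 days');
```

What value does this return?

2077-10-09

Adding +6 months to 2077-03-08 gives 2077-09-08.
`weekday 1` advances to the next Monday; 2077-09-08 is a Wednesday, so it moves forward to 2077-09-13.
September 2077 has 30 days; 17 remain after the 13th, so 18 days reach 2077-10-01.
Advancing 8 more days within October lands on 2077-10-09.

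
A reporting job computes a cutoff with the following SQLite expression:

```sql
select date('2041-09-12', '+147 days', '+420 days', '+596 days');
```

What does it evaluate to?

Applying '+147 days' to 2041-09-12: counting 147 days forward gives 2042-02-06.
Applying '+420 days' to 2042-02-06: counting 420 days forward gives 2043-04-02.
Applying '+596 days' to 2043-04-02: counting 596 days forward gives 2044-11-18.

2044-11-18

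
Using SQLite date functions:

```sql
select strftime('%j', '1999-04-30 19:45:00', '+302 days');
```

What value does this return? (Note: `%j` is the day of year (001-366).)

First apply '+302 days': 1999-04-30 19:45:00 → 2000-02-26 19:45:00.
Day-of-year for 2000-02-26: days since 2000-01-01 inclusive = 57, zero-padded to 057.

057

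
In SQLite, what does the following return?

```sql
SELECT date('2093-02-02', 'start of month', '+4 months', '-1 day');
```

`start of month` rewinds 2093-02-02 to 2093-02-01.
Adding +4 months to 2093-02-01 gives 2093-06-01.
Going back 1 day from 2093-06-01 reaches 2093-05-31 (last day of May, 31 days).

2093-05-31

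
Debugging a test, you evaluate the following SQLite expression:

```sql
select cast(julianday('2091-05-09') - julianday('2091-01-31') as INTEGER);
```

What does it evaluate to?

98

0 days remain in January 2091 after the 31st (31 − 31).
February 2091: 28 days.
March 2091: 31 days.
April 2091: 30 days.
Then 9 days into May 2091.
Total: 0 + 28 + 31 + 30 + 9 = 98.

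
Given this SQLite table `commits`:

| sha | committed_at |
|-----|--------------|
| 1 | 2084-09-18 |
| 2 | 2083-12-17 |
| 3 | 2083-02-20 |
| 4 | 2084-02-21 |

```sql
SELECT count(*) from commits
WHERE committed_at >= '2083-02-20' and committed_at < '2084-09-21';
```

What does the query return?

4

Rows in [2083-02-20, 2084-09-21): 2084-09-18, 2083-12-17, 2083-02-20, 2084-02-21 → 4 rows.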